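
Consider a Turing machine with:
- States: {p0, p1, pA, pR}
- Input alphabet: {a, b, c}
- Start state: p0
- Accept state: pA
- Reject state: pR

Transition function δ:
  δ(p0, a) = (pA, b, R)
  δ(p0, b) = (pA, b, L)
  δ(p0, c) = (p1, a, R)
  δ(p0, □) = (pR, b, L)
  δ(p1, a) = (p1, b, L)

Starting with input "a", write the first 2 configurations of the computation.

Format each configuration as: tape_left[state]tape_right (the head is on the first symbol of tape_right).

Transitions applied:
Step 1: δ(p0, a) = (pA, b, R)

The first 2 configurations are:
[p0]a ⊢ b[pA]□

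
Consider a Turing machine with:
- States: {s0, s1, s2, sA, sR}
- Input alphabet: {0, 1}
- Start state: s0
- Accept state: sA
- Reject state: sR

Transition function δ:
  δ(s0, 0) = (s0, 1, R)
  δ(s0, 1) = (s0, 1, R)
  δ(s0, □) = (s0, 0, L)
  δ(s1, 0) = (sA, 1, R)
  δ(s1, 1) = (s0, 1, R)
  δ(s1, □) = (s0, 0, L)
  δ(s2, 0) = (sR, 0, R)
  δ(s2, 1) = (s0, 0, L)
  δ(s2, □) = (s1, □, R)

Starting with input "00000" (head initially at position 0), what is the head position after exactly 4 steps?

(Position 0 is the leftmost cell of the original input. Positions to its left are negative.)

Execution trace (head position shown):
Step 0: [s0]00000  (head at position 0)
Step 1: move right → 1[s0]0000  (head at position 1)
Step 2: move right → 11[s0]000  (head at position 2)
Step 3: move right → 111[s0]00  (head at position 3)
Step 4: move right → 1111[s0]0  (head at position 4)

After 4 steps, the head is at position 4.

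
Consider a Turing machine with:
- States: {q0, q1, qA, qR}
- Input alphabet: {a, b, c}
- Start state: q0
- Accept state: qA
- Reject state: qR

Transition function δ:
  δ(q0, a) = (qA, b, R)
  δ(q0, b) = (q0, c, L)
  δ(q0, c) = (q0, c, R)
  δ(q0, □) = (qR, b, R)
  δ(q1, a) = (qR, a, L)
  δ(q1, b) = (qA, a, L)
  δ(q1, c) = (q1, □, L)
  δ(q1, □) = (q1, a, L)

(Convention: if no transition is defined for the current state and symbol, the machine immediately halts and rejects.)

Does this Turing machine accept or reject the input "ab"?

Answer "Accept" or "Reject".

Execution trace:
Initial: [q0]ab
Step 1: δ(q0, a) = (qA, b, R) → b[qA]b

The machine reaches the accept state qA and halts.

Answer: Accept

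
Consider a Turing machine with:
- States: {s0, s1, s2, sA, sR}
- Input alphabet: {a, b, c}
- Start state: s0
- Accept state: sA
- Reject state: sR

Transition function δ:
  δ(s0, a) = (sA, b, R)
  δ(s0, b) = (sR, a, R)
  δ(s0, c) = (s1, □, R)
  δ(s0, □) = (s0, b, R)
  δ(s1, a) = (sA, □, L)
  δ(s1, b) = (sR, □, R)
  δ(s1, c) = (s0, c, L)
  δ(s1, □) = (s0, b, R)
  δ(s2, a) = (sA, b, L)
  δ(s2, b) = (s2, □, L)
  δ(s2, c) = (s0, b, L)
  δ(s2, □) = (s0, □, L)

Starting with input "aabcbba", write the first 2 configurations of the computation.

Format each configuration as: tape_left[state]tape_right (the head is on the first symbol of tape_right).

Transitions applied:
Step 1: δ(s0, a) = (sA, b, R)

The first 2 configurations are:
[s0]aabcbba ⊢ b[sA]abcbba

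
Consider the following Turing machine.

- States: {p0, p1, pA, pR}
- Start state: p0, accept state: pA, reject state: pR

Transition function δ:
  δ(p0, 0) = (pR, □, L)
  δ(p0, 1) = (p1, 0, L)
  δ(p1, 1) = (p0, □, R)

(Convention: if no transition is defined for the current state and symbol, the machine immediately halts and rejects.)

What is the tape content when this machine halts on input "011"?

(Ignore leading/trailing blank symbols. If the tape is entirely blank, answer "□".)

Execution trace:
Initial: [p0]011
Step 1: δ(p0, 0) = (pR, □, L) → [pR]□□11

The machine reaches the reject state pR and halts.

Final tape (ignoring leading/trailing blanks): 11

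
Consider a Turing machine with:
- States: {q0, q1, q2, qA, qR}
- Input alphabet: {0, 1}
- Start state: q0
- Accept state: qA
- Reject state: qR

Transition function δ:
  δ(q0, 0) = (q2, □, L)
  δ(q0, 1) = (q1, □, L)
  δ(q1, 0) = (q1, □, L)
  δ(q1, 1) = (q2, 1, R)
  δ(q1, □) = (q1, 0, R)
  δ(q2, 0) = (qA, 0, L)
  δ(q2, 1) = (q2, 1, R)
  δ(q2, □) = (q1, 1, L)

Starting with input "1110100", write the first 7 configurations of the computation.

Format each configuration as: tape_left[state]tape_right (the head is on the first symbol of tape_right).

Transitions applied:
Step 1: δ(q0, 1) = (q1, □, L)
Step 2: δ(q1, □) = (q1, 0, R)
Step 3: δ(q1, □) = (q1, 0, R)
Step 4: δ(q1, 1) = (q2, 1, R)
Step 5: δ(q2, 1) = (q2, 1, R)
Step 6: δ(q2, 0) = (qA, 0, L)

The first 7 configurations are:
[q0]1110100 ⊢ [q1]□□110100 ⊢ 0[q1]□110100 ⊢ 00[q1]110100 ⊢ 001[q2]10100 ⊢ 0011[q2]0100 ⊢ 001[qA]10100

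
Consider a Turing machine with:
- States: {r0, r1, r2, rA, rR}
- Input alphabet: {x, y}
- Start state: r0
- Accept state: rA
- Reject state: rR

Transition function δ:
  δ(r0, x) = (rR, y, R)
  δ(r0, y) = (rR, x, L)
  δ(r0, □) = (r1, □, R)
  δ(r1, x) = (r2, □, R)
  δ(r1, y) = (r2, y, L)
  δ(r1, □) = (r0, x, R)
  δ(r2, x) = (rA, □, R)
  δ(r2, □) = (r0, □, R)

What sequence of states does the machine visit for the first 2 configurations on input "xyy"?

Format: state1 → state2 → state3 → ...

Execution trace:
Initial: [r0]xyy
Step 1: δ(r0, x) = (rR, y, R) → y[rR]yy

The machine reaches the reject state rR and halts.

State sequence: r0 → rR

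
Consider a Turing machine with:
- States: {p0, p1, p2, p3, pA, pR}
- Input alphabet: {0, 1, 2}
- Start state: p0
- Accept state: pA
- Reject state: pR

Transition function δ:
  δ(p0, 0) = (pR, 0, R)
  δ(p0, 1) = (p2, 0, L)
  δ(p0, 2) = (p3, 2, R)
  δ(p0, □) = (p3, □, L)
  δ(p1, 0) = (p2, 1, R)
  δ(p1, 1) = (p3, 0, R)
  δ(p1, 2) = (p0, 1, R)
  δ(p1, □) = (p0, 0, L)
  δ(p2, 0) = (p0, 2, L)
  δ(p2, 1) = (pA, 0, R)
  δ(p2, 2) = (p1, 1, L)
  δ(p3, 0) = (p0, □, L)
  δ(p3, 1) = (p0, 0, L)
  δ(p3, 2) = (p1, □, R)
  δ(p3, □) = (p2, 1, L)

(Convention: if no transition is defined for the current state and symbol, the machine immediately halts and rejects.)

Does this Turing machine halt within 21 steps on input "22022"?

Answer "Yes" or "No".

Execution trace:
Initial: [p0]22022
Step 1: δ(p0, 2) = (p3, 2, R) → 2[p3]2022
Step 2: δ(p3, 2) = (p1, □, R) → 2□[p1]022
Step 3: δ(p1, 0) = (p2, 1, R) → 2□1[p2]22
Step 4: δ(p2, 2) = (p1, 1, L) → 2□[p1]112
Step 5: δ(p1, 1) = (p3, 0, R) → 2□0[p3]12
Step 6: δ(p3, 1) = (p0, 0, L) → 2□[p0]002
Step 7: δ(p0, 0) = (pR, 0, R) → 2□0[pR]02

The machine reaches the reject state pR and halts.
The machine halted after 7 steps (within the 21-step bound).

Answer: Yes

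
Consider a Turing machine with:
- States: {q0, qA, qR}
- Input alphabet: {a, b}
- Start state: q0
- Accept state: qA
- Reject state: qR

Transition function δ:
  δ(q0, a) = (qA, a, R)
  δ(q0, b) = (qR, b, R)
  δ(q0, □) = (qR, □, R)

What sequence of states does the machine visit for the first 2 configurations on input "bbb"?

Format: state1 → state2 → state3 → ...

Execution trace:
Initial: [q0]bbb
Step 1: δ(q0, b) = (qR, b, R) → b[qR]bb

The machine reaches the reject state qR and halts.

State sequence: q0 → qR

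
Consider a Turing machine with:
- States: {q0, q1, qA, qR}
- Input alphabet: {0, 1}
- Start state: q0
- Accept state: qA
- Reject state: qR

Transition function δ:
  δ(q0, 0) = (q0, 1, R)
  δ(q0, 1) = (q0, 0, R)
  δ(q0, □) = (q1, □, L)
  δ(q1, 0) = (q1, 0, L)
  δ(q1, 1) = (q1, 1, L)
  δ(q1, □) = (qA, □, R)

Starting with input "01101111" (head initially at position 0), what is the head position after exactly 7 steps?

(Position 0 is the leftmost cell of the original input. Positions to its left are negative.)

Execution trace (head position shown):
Step 0: [q0]01101111  (head at position 0)
Step 1: move right → 1[q0]1101111  (head at position 1)
Step 2: move right → 10[q0]101111  (head at position 2)
Step 3: move right → 100[q0]01111  (head at position 3)
Step 4: move right → 1001[q0]1111  (head at position 4)
Step 5: move right → 10010[q0]111  (head at position 5)
Step 6: move right → 100100[q0]11  (head at position 6)
Step 7: move right → 1001000[q0]1  (head at position 7)

After 7 steps, the head is at position 7.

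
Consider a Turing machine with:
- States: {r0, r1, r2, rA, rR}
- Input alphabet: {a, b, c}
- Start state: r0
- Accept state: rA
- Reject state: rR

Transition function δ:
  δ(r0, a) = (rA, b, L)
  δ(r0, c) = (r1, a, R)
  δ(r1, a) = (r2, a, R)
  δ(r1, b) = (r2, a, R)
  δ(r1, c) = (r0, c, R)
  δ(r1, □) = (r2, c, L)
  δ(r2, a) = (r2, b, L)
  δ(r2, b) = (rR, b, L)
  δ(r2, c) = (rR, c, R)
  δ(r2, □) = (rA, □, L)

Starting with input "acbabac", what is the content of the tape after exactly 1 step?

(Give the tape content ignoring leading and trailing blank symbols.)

Execution trace:
Initial: [r0]acbabac
Step 1: δ(r0, a) = (rA, b, L) → [rA]□bcbabac

The machine reaches the accept state rA and halts.

After 1 step, the tape (ignoring leading/trailing blanks) is: bcbabac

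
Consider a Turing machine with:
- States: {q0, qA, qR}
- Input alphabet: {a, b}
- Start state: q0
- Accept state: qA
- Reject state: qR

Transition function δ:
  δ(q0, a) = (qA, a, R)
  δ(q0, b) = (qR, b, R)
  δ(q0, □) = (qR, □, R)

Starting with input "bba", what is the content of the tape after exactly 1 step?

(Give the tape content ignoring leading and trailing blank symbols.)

Execution trace:
Initial: [q0]bba
Step 1: δ(q0, b) = (qR, b, R) → b[qR]ba

The machine reaches the reject state qR and halts.

After 1 step, the tape (ignoring leading/trailing blanks) is: bba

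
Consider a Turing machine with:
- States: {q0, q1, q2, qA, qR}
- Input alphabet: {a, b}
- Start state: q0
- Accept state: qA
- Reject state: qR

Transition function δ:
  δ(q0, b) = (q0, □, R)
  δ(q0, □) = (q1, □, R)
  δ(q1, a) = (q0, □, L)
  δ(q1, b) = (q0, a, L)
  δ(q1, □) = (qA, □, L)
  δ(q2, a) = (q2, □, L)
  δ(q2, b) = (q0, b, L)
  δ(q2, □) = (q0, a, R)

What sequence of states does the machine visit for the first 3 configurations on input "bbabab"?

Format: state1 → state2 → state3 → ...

Execution trace:
Initial: [q0]bbabab
Step 1: δ(q0, b) = (q0, □, R) → □[q0]babab
Step 2: δ(q0, b) = (q0, □, R) → □□[q0]abab

No transition is defined for δ(q0, a). By convention the machine halts and rejects.

State sequence: q0 → q0 → q0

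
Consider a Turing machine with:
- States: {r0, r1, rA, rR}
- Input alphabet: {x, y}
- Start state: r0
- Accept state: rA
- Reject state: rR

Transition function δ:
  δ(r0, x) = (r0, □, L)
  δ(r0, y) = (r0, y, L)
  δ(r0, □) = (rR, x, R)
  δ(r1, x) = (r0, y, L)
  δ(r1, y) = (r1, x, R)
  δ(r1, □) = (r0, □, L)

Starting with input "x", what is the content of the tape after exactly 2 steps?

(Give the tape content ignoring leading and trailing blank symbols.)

Execution trace:
Initial: [r0]x
Step 1: δ(r0, x) = (r0, □, L) → [r0]□□
Step 2: δ(r0, □) = (rR, x, R) → x[rR]□

The machine reaches the reject state rR and halts.

After 2 steps, the tape (ignoring leading/trailing blanks) is: x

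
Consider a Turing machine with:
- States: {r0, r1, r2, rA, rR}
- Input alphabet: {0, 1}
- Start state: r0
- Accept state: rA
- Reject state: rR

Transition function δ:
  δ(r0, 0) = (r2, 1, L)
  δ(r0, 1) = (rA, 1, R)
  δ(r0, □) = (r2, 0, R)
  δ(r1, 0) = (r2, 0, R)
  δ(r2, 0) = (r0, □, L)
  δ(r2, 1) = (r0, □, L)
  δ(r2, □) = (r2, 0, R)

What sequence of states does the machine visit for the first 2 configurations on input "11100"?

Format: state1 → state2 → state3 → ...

Execution trace:
Initial: [r0]11100
Step 1: δ(r0, 1) = (rA, 1, R) → 1[rA]1100

The machine reaches the accept state rA and halts.

State sequence: r0 → rA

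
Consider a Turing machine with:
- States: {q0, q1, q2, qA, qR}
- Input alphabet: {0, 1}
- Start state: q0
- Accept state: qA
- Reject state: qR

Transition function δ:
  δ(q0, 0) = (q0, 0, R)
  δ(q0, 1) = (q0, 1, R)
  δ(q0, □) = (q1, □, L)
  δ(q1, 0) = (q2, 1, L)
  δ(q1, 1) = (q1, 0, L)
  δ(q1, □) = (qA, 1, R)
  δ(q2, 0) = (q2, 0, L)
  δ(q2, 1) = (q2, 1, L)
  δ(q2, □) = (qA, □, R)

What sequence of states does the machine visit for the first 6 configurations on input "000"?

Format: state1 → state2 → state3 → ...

Execution trace:
Initial: [q0]000
Step 1: δ(q0, 0) = (q0, 0, R) → 0[q0]00
Step 2: δ(q0, 0) = (q0, 0, R) → 00[q0]0
Step 3: δ(q0, 0) = (q0, 0, R) → 000[q0]□
Step 4: δ(q0, □) = (q1, □, L) → 00[q1]0□
Step 5: δ(q1, 0) = (q2, 1, L) → 0[q2]01□

State sequence: q0 → q0 → q0 → q0 → q1 → q2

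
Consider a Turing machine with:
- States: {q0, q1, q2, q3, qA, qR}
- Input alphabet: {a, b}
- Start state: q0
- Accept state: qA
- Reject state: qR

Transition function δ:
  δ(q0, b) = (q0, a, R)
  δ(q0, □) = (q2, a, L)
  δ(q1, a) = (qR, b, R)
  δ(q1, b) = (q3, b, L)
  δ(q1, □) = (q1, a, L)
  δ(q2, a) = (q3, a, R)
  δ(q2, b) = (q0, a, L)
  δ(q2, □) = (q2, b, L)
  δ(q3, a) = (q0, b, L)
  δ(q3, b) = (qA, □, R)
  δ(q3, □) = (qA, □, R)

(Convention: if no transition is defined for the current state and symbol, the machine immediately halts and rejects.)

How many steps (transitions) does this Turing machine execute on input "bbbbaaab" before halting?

Execution trace:
Initial: [q0]bbbbaaab
Step 1: δ(q0, b) = (q0, a, R) → a[q0]bbbaaab
Step 2: δ(q0, b) = (q0, a, R) → aa[q0]bbaaab
Step 3: δ(q0, b) = (q0, a, R) → aaa[q0]baaab
Step 4: δ(q0, b) = (q0, a, R) → aaaa[q0]aaab

No transition is defined for δ(q0, a). By convention the machine halts and rejects.

The machine executed 4 steps before halting.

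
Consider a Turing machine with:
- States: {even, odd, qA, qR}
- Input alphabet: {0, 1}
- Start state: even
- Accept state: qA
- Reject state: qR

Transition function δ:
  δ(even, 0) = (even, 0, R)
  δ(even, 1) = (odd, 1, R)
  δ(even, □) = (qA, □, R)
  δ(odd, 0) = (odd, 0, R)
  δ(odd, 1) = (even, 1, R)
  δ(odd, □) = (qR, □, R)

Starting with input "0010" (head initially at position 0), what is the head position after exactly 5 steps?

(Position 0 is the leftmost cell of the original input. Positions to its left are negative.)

Execution trace (head position shown):
Step 0: [even]0010  (head at position 0)
Step 1: move right → 0[even]010  (head at position 1)
Step 2: move right → 00[even]10  (head at position 2)
Step 3: move right → 001[odd]0  (head at position 3)
Step 4: move right → 0010[odd]□  (head at position 4)
Step 5: move right → 0010□[qR]□  (head at position 5)

After 5 steps, the head is at position 5.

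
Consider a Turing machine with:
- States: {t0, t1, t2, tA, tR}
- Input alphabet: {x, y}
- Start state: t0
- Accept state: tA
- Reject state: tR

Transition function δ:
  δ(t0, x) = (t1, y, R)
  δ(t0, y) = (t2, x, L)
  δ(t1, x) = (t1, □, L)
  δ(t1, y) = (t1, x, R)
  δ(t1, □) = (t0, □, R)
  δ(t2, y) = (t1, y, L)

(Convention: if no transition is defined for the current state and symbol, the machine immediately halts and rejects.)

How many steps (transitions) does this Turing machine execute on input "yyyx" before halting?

Execution trace:
Initial: [t0]yyyx
Step 1: δ(t0, y) = (t2, x, L) → [t2]□xyyx

No transition is defined for δ(t2, □). By convention the machine halts and rejects.

The machine executed 1 step before halting.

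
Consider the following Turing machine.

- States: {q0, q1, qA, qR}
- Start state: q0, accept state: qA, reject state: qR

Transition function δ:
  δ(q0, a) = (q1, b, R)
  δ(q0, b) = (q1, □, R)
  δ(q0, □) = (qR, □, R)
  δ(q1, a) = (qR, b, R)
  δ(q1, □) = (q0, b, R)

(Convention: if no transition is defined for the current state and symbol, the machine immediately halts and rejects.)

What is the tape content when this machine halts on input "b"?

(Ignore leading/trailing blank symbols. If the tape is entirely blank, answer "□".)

Execution trace:
Initial: [q0]b
Step 1: δ(q0, b) = (q1, □, R) → □[q1]□
Step 2: δ(q1, □) = (q0, b, R) → □b[q0]□
Step 3: δ(q0, □) = (qR, □, R) → □b□[qR]□

The machine reaches the reject state qR and halts.

Final tape (ignoring leading/trailing blanks): b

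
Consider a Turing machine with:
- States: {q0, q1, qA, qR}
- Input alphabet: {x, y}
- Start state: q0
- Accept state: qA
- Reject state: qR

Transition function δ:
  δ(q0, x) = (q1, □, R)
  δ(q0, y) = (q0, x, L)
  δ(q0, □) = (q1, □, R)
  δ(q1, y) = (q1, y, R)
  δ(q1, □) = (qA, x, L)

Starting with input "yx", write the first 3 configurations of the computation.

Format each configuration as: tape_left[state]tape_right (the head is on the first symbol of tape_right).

Transitions applied:
Step 1: δ(q0, y) = (q0, x, L)
Step 2: δ(q0, □) = (q1, □, R)

The first 3 configurations are:
[q0]yx ⊢ [q0]□xx ⊢ □[q1]xx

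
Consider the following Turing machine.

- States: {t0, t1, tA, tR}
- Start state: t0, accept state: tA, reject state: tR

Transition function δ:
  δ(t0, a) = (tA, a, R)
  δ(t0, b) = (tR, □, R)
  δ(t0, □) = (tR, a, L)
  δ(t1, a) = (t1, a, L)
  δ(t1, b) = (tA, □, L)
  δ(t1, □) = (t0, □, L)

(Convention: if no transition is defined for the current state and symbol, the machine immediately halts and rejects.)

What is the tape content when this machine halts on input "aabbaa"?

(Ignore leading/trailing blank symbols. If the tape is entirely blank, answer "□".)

Execution trace:
Initial: [t0]aabbaa
Step 1: δ(t0, a) = (tA, a, R) → a[tA]abbaa

The machine reaches the accept state tA and halts.

Final tape (ignoring leading/trailing blanks): aabbaa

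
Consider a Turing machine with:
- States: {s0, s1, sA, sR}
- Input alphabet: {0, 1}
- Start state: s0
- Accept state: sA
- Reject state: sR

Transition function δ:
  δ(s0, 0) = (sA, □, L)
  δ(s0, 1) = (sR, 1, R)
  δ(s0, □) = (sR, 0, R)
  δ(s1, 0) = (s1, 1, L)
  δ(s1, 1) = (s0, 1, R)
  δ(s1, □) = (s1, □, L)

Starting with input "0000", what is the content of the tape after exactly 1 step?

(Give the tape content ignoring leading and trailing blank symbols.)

Execution trace:
Initial: [s0]0000
Step 1: δ(s0, 0) = (sA, □, L) → [sA]□□000

The machine reaches the accept state sA and halts.

After 1 step, the tape (ignoring leading/trailing blanks) is: 000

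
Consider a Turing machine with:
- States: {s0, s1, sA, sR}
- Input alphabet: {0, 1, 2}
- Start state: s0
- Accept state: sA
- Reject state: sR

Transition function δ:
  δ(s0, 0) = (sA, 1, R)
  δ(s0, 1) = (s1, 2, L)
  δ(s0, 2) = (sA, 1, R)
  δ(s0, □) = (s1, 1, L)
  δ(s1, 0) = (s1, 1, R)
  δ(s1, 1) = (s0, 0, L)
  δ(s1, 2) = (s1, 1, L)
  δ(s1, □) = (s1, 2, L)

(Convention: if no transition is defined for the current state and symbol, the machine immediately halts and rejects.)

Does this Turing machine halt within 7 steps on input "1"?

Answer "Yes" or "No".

Execution trace:
Initial: [s0]1
Step 1: δ(s0, 1) = (s1, 2, L) → [s1]□2
Step 2: δ(s1, □) = (s1, 2, L) → [s1]□22
Step 3: δ(s1, □) = (s1, 2, L) → [s1]□222
Step 4: δ(s1, □) = (s1, 2, L) → [s1]□2222
Step 5: δ(s1, □) = (s1, 2, L) → [s1]□22222
Step 6: δ(s1, □) = (s1, 2, L) → [s1]□222222
Step 7: δ(s1, □) = (s1, 2, L) → [s1]□2222222

The machine has not reached a halting state after 7 steps.
The machine did not halt within the 7-step bound.

Answer: No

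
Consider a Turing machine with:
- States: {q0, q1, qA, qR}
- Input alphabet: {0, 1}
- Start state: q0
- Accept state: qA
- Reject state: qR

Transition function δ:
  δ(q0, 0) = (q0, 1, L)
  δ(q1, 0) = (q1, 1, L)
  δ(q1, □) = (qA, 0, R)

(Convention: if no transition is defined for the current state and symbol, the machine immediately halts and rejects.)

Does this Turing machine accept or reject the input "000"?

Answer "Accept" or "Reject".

Execution trace:
Initial: [q0]000
Step 1: δ(q0, 0) = (q0, 1, L) → [q0]□100

No transition is defined for δ(q0, □). By convention the machine halts and rejects.

Answer: Reject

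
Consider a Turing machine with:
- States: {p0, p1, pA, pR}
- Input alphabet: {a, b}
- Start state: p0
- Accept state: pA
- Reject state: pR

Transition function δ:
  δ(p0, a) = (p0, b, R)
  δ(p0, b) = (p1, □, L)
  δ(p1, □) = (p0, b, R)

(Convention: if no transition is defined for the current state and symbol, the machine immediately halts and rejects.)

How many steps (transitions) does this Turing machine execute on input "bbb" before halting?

Execution trace:
Initial: [p0]bbb
Step 1: δ(p0, b) = (p1, □, L) → [p1]□□bb
Step 2: δ(p1, □) = (p0, b, R) → b[p0]□bb

No transition is defined for δ(p0, □). By convention the machine halts and rejects.

The machine executed 2 steps before halting.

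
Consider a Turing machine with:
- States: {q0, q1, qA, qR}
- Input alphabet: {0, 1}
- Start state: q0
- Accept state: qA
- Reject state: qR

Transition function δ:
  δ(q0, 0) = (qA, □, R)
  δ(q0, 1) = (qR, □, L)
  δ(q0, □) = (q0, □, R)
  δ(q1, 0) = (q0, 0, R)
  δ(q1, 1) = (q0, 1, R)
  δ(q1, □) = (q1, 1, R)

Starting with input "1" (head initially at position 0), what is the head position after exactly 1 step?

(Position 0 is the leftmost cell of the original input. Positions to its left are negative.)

Execution trace (head position shown):
Step 0: [q0]1  (head at position 0)
Step 1: move left → [qR]□□  (head at position -1)

After 1 step, the head is at position -1.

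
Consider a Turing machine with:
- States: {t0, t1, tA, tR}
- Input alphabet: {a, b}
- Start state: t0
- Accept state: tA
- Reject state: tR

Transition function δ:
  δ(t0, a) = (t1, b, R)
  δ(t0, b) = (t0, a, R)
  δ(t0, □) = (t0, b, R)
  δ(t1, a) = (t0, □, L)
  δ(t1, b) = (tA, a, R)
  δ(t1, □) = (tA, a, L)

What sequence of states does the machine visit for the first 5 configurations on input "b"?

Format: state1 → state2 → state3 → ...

Execution trace:
Initial: [t0]b
Step 1: δ(t0, b) = (t0, a, R) → a[t0]□
Step 2: δ(t0, □) = (t0, b, R) → ab[t0]□
Step 3: δ(t0, □) = (t0, b, R) → abb[t0]□
Step 4: δ(t0, □) = (t0, b, R) → abbb[t0]□

State sequence: t0 → t0 → t0 → t0 → t0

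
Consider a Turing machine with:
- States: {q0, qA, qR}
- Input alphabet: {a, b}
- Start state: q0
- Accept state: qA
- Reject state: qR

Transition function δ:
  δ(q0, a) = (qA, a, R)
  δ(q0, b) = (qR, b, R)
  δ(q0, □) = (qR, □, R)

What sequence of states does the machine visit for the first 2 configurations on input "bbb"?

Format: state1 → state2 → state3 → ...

Execution trace:
Initial: [q0]bbb
Step 1: δ(q0, b) = (qR, b, R) → b[qR]bb

The machine reaches the reject state qR and halts.

State sequence: q0 → qR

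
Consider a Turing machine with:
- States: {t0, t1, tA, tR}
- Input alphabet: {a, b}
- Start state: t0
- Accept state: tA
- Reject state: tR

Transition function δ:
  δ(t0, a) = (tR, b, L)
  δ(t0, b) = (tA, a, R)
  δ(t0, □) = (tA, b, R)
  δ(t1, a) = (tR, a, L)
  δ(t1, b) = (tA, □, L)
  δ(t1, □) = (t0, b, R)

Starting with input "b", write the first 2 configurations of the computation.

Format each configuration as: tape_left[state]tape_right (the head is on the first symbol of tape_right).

Transitions applied:
Step 1: δ(t0, b) = (tA, a, R)

The first 2 configurations are:
[t0]b ⊢ a[tA]□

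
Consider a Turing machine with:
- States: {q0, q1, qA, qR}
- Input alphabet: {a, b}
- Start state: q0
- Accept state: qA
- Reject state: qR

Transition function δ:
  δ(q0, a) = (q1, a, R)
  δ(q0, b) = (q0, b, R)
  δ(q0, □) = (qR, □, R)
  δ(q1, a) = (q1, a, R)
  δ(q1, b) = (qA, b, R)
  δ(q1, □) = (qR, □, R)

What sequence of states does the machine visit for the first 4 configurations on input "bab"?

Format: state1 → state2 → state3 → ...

Execution trace:
Initial: [q0]bab
Step 1: δ(q0, b) = (q0, b, R) → b[q0]ab
Step 2: δ(q0, a) = (q1, a, R) → ba[q1]b
Step 3: δ(q1, b) = (qA, b, R) → bab[qA]□

The machine reaches the accept state qA and halts.

State sequence: q0 → q0 → q1 → qA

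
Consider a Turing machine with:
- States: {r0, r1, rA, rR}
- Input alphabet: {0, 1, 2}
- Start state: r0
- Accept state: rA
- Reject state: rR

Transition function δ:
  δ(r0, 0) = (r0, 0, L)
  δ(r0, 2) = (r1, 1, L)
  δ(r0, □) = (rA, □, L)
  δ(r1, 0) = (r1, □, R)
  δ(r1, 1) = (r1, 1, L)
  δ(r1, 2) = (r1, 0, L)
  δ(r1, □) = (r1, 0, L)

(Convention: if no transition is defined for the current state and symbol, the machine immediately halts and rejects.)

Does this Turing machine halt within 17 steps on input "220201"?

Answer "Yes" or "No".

Execution trace:
Initial: [r0]220201
Step 1: δ(r0, 2) = (r1, 1, L) → [r1]□120201
Step 2: δ(r1, □) = (r1, 0, L) → [r1]□0120201
Step 3: δ(r1, □) = (r1, 0, L) → [r1]□00120201
Step 4: δ(r1, □) = (r1, 0, L) → [r1]□000120201
Step 5: δ(r1, □) = (r1, 0, L) → [r1]□0000120201
Step 6: δ(r1, □) = (r1, 0, L) → [r1]□00000120201
Step 7: δ(r1, □) = (r1, 0, L) → [r1]□000000120201
Step 8: δ(r1, □) = (r1, 0, L) → [r1]□0000000120201
Step 9: δ(r1, □) = (r1, 0, L) → [r1]□00000000120201
Step 10: δ(r1, □) = (r1, 0, L) → [r1]□000000000120201
Step 11: δ(r1, □) = (r1, 0, L) → [r1]□0000000000120201
Step 12: δ(r1, □) = (r1, 0, L) → [r1]□00000000000120201
Step 13: δ(r1, □) = (r1, 0, L) → [r1]□000000000000120201
Step 14: δ(r1, □) = (r1, 0, L) → [r1]□0000000000000120201
Step 15: δ(r1, □) = (r1, 0, L) → [r1]□00000000000000120201
Step 16: δ(r1, □) = (r1, 0, L) → [r1]□000000000000000120201
Step 17: δ(r1, □) = (r1, 0, L) → [r1]□0000000000000000120201

The machine has not reached a halting state after 17 steps.
The machine did not halt within the 17-step bound.

Answer: No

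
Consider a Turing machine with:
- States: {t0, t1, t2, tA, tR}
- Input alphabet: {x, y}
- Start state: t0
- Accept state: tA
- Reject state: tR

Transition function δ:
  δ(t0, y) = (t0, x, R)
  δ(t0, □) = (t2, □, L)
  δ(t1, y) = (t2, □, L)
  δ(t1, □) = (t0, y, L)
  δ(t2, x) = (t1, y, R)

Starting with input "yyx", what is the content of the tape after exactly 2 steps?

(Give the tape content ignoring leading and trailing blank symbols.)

Execution trace:
Initial: [t0]yyx
Step 1: δ(t0, y) = (t0, x, R) → x[t0]yx
Step 2: δ(t0, y) = (t0, x, R) → xx[t0]x

No transition is defined for δ(t0, x). By convention the machine halts and rejects.

After 2 steps, the tape (ignoring leading/trailing blanks) is: xxx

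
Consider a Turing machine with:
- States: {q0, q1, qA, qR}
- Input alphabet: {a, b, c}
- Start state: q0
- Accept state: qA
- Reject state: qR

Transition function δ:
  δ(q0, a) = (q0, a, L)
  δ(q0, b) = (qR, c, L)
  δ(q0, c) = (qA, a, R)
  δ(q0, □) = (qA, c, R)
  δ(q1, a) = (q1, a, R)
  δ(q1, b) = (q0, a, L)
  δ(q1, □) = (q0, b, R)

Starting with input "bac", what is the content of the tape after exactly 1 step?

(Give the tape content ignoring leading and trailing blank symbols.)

Execution trace:
Initial: [q0]bac
Step 1: δ(q0, b) = (qR, c, L) → [qR]□cac

The machine reaches the reject state qR and halts.

After 1 step, the tape (ignoring leading/trailing blanks) is: cac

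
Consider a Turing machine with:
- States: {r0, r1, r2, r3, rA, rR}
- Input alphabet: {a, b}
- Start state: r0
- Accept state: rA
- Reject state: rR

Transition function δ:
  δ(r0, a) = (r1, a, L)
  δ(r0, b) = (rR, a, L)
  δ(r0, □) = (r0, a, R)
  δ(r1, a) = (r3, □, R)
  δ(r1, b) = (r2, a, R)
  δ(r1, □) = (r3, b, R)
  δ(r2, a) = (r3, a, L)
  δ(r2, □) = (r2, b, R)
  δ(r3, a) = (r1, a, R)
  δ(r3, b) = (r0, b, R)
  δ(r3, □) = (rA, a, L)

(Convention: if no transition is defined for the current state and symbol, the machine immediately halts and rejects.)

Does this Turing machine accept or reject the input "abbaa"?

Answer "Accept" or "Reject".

Execution trace:
Initial: [r0]abbaa
Step 1: δ(r0, a) = (r1, a, L) → [r1]□abbaa
Step 2: δ(r1, □) = (r3, b, R) → b[r3]abbaa
Step 3: δ(r3, a) = (r1, a, R) → ba[r1]bbaa
Step 4: δ(r1, b) = (r2, a, R) → baa[r2]baa

No transition is defined for δ(r2, b). By convention the machine halts and rejects.

Answer: Reject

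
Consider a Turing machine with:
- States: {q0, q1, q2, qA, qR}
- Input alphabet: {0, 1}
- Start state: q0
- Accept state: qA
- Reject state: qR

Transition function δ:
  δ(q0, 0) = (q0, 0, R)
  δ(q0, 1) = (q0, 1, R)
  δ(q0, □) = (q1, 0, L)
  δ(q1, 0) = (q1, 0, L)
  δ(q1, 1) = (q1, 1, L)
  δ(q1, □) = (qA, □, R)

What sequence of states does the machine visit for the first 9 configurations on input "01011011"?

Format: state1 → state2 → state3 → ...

Execution trace:
Initial: [q0]01011011
Step 1: δ(q0, 0) = (q0, 0, R) → 0[q0]1011011
Step 2: δ(q0, 1) = (q0, 1, R) → 01[q0]011011
Step 3: δ(q0, 0) = (q0, 0, R) → 010[q0]11011
Step 4: δ(q0, 1) = (q0, 1, R) → 0101[q0]1011
Step 5: δ(q0, 1) = (q0, 1, R) → 01011[q0]011
Step 6: δ(q0, 0) = (q0, 0, R) → 010110[q0]11
Step 7: δ(q0, 1) = (q0, 1, R) → 0101101[q0]1
Step 8: δ(q0, 1) = (q0, 1, R) → 01011011[q0]□

State sequence: q0 → q0 → q0 → q0 → q0 → q0 → q0 → q0 → q0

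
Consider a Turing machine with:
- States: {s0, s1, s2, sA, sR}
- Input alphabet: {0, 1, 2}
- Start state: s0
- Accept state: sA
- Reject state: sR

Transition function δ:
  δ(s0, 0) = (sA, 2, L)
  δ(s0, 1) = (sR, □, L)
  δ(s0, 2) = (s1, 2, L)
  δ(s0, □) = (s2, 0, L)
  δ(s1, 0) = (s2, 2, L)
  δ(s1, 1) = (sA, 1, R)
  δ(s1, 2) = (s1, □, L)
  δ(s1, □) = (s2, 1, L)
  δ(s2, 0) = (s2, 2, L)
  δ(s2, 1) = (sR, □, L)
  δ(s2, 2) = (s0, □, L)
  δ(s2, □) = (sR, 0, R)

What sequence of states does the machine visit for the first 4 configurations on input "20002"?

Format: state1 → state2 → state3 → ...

Execution trace:
Initial: [s0]20002
Step 1: δ(s0, 2) = (s1, 2, L) → [s1]□20002
Step 2: δ(s1, □) = (s2, 1, L) → [s2]□120002
Step 3: δ(s2, □) = (sR, 0, R) → 0[sR]120002

The machine reaches the reject state sR and halts.

State sequence: s0 → s1 → s2 → sR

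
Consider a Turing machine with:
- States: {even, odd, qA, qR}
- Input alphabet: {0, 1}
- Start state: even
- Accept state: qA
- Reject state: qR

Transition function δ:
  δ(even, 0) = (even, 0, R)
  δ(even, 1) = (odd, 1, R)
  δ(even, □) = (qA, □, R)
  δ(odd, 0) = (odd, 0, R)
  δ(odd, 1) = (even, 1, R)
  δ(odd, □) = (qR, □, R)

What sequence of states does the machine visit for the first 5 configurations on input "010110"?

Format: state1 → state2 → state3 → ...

Execution trace:
Initial: [even]010110
Step 1: δ(even, 0) = (even, 0, R) → 0[even]10110
Step 2: δ(even, 1) = (odd, 1, R) → 01[odd]0110
Step 3: δ(odd, 0) = (odd, 0, R) → 010[odd]110
Step 4: δ(odd, 1) = (even, 1, R) → 0101[even]10

State sequence: even → even → odd → odd → even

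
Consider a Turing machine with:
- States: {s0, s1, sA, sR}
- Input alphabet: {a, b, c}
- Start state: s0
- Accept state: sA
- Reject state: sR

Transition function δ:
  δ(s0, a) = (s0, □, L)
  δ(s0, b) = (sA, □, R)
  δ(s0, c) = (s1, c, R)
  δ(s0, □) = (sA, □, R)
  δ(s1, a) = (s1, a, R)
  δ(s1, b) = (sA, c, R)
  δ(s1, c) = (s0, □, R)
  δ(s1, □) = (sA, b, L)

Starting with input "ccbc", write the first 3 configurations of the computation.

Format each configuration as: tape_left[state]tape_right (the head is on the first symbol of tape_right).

Transitions applied:
Step 1: δ(s0, c) = (s1, c, R)
Step 2: δ(s1, c) = (s0, □, R)

The first 3 configurations are:
[s0]ccbc ⊢ c[s1]cbc ⊢ c□[s0]bc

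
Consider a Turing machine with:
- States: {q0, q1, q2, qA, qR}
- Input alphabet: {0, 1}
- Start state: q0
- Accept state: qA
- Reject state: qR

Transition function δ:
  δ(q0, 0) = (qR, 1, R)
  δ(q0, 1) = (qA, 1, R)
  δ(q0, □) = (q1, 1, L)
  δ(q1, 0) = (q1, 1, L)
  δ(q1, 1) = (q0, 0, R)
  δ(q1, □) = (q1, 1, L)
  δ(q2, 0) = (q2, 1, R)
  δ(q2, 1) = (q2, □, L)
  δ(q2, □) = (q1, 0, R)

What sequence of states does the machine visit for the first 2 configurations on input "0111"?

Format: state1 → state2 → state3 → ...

Execution trace:
Initial: [q0]0111
Step 1: δ(q0, 0) = (qR, 1, R) → 1[qR]111

The machine reaches the reject state qR and halts.

State sequence: q0 → qR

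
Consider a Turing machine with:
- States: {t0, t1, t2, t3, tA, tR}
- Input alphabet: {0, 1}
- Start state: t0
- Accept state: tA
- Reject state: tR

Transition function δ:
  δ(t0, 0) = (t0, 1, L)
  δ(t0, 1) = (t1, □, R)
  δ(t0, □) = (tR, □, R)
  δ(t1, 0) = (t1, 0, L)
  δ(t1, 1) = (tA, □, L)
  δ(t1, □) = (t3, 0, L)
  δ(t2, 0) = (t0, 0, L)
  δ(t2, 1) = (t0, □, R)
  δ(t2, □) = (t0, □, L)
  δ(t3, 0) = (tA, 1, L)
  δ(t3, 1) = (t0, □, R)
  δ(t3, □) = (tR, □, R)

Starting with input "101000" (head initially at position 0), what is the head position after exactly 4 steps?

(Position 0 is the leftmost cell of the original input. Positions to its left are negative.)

Execution trace (head position shown):
Step 0: [t0]101000  (head at position 0)
Step 1: move right → □[t1]01000  (head at position 1)
Step 2: move left → [t1]□01000  (head at position 0)
Step 3: move left → [t3]□001000  (head at position -1)
Step 4: move right → □[tR]001000  (head at position 0)

After 4 steps, the head is at position 0.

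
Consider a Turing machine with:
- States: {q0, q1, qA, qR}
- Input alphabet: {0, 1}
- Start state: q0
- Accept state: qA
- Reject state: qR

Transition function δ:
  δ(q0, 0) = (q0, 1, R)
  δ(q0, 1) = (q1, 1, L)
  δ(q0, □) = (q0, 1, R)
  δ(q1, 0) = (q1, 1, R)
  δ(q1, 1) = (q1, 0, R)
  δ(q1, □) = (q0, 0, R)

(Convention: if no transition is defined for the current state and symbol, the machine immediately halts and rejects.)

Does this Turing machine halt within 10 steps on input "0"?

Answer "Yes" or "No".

Execution trace:
Initial: [q0]0
Step 1: δ(q0, 0) = (q0, 1, R) → 1[q0]□
Step 2: δ(q0, □) = (q0, 1, R) → 11[q0]□
Step 3: δ(q0, □) = (q0, 1, R) → 111[q0]□
Step 4: δ(q0, □) = (q0, 1, R) → 1111[q0]□
Step 5: δ(q0, □) = (q0, 1, R) → 11111[q0]□
Step 6: δ(q0, □) = (q0, 1, R) → 111111[q0]□
Step 7: δ(q0, □) = (q0, 1, R) → 1111111[q0]□
Step 8: δ(q0, □) = (q0, 1, R) → 11111111[q0]□
Step 9: δ(q0, □) = (q0, 1, R) → 111111111[q0]□
Step 10: δ(q0, □) = (q0, 1, R) → 1111111111[q0]□

The machine has not reached a halting state after 10 steps.
The machine did not halt within the 10-step bound.

Answer: No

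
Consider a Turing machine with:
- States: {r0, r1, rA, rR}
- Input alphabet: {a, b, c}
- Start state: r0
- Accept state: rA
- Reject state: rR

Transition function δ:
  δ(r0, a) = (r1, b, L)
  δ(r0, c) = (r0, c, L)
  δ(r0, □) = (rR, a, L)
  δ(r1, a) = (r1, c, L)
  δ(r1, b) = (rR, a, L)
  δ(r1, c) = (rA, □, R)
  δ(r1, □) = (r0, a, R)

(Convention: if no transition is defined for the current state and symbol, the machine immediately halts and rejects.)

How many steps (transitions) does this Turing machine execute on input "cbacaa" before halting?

Execution trace:
Initial: [r0]cbacaa
Step 1: δ(r0, c) = (r0, c, L) → [r0]□cbacaa
Step 2: δ(r0, □) = (rR, a, L) → [rR]□acbacaa

The machine reaches the reject state rR and halts.

The machine executed 2 steps before halting.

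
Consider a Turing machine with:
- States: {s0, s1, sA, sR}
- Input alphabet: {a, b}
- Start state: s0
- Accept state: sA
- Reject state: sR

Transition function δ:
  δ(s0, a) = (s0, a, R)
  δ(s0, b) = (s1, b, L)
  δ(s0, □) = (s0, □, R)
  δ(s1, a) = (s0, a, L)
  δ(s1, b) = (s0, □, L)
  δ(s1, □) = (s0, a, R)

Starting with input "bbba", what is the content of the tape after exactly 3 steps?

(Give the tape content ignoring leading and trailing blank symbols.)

Execution trace:
Initial: [s0]bbba
Step 1: δ(s0, b) = (s1, b, L) → [s1]□bbba
Step 2: δ(s1, □) = (s0, a, R) → a[s0]bbba
Step 3: δ(s0, b) = (s1, b, L) → [s1]abbba

After 3 steps, the tape (ignoring leading/trailing blanks) is: abbba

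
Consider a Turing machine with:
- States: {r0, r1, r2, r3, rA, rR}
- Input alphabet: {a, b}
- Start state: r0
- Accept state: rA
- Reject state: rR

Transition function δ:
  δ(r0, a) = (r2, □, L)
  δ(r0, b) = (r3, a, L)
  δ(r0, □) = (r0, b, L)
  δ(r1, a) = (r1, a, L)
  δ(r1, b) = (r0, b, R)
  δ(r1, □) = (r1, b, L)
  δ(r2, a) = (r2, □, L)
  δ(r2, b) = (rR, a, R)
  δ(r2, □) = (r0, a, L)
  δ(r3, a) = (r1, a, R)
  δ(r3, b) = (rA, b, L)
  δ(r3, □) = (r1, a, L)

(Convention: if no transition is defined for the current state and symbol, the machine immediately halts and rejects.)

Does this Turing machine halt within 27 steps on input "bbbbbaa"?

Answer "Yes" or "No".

Execution trace:
Initial: [r0]bbbbbaa
Step 1: δ(r0, b) = (r3, a, L) → [r3]□abbbbaa
Step 2: δ(r3, □) = (r1, a, L) → [r1]□aabbbbaa
Step 3: δ(r1, □) = (r1, b, L) → [r1]□baabbbbaa
Step 4: δ(r1, □) = (r1, b, L) → [r1]□bbaabbbbaa
Step 5: δ(r1, □) = (r1, b, L) → [r1]□bbbaabbbbaa
Step 6: δ(r1, □) = (r1, b, L) → [r1]□bbbbaabbbbaa
Step 7: δ(r1, □) = (r1, b, L) → [r1]□bbbbbaabbbbaa
Step 8: δ(r1, □) = (r1, b, L) → [r1]□bbbbbbaabbbbaa
Step 9: δ(r1, □) = (r1, b, L) → [r1]□bbbbbbbaabbbbaa
Step 10: δ(r1, □) = (r1, b, L) → [r1]□bbbbbbbbaabbbbaa
Step 11: δ(r1, □) = (r1, b, L) → [r1]□bbbbbbbbbaabbbbaa
Step 12: δ(r1, □) = (r1, b, L) → [r1]□bbbbbbbbbbaabbbbaa
Step 13: δ(r1, □) = (r1, b, L) → [r1]□bbbbbbbbbbbaabbbbaa
Step 14: δ(r1, □) = (r1, b, L) → [r1]□bbbbbbbbbbbbaabbbbaa
Step 15: δ(r1, □) = (r1, b, L) → [r1]□bbbbbbbbbbbbbaabbbbaa
Step 16: δ(r1, □) = (r1, b, L) → [r1]□bbbbbbbbbbbbbbaabbbbaa
Step 17: δ(r1, □) = (r1, b, L) → [r1]□bbbbbbbbbbbbbbbaabbbbaa
Step 18: δ(r1, □) = (r1, b, L) → [r1]□bbbbbbbbbbbbbbbbaabbbbaa
Step 19: δ(r1, □) = (r1, b, L) → [r1]□bbbbbbbbbbbbbbbbbaabbbbaa
Step 20: δ(r1, □) = (r1, b, L) → [r1]□bbbbbbbbbbbbbbbbbbaabbbbaa
Step 21: δ(r1, □) = (r1, b, L) → [r1]□bbbbbbbbbbbbbbbbbbbaabbbbaa
Step 22: δ(r1, □) = (r1, b, L) → [r1]□bbbbbbbbbbbbbbbbbbbbaabbbbaa
Step 23: δ(r1, □) = (r1, b, L) → [r1]□bbbbbbbbbbbbbbbbbbbbbaabbbbaa
Step 24: δ(r1, □) = (r1, b, L) → [r1]□bbbbbbbbbbbbbbbbbbbbbbaabbbbaa
Step 25: δ(r1, □) = (r1, b, L) → [r1]□bbbbbbbbbbbbbbbbbbbbbbbaabbbbaa
Step 26: δ(r1, □) = (r1, b, L) → [r1]□bbbbbbbbbbbbbbbbbbbbbbbbaabbbbaa
Step 27: δ(r1, □) = (r1, b, L) → [r1]□bbbbbbbbbbbbbbbbbbbbbbbbbaabbbbaa

The machine has not reached a halting state after 27 steps.
The machine did not halt within the 27-step bound.

Answer: No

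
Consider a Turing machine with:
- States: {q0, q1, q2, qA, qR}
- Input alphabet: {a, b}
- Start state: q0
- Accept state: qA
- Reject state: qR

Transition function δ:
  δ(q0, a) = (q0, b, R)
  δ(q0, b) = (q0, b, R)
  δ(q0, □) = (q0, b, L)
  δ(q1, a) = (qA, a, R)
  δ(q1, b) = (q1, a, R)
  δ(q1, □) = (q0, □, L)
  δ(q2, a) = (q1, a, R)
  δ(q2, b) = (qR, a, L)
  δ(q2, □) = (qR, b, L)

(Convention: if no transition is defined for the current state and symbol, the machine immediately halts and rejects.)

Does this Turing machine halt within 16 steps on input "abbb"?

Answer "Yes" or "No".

Execution trace:
Initial: [q0]abbb
Step 1: δ(q0, a) = (q0, b, R) → b[q0]bbb
Step 2: δ(q0, b) = (q0, b, R) → bb[q0]bb
Step 3: δ(q0, b) = (q0, b, R) → bbb[q0]b
Step 4: δ(q0, b) = (q0, b, R) → bbbb[q0]□
Step 5: δ(q0, □) = (q0, b, L) → bbb[q0]bb
Step 6: δ(q0, b) = (q0, b, R) → bbbb[q0]b
Step 7: δ(q0, b) = (q0, b, R) → bbbbb[q0]□
Step 8: δ(q0, □) = (q0, b, L) → bbbb[q0]bb
Step 9: δ(q0, b) = (q0, b, R) → bbbbb[q0]b
Step 10: δ(q0, b) = (q0, b, R) → bbbbbb[q0]□
Step 11: δ(q0, □) = (q0, b, L) → bbbbb[q0]bb
Step 12: δ(q0, b) = (q0, b, R) → bbbbbb[q0]b
Step 13: δ(q0, b) = (q0, b, R) → bbbbbbb[q0]□
Step 14: δ(q0, □) = (q0, b, L) → bbbbbb[q0]bb
Step 15: δ(q0, b) = (q0, b, R) → bbbbbbb[q0]b
Step 16: δ(q0, b) = (q0, b, R) → bbbbbbbb[q0]□

The machine has not reached a halting state after 16 steps.
The machine did not halt within the 16-step bound.

Answer: No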